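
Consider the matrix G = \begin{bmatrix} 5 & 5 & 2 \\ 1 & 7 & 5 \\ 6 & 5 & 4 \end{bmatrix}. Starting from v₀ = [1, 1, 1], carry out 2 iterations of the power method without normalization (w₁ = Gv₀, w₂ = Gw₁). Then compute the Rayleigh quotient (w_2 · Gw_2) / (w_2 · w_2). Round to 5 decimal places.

w1 = Gv₀ = (5·1 + 5·1 + 2·1; 1·1 + 7·1 + 5·1; 6·1 + 5·1 + 4·1) = (12, 13, 15)
w2 = Gw1 = (5·12 + 5·13 + 2·15; 1·12 + 7·13 + 5·15; 6·12 + 5·13 + 4·15) = (155, 178, 197)
Gw2 = (2059, 2386, 2608)
w2·Gw2 = 155·2059 + 178·2386 + 197·2608 = 1257629; w2·w2 = 155·155 + 178·178 + 197·197 = 94518
λ ≈ 1257629/94518 = 13.30571

13.30571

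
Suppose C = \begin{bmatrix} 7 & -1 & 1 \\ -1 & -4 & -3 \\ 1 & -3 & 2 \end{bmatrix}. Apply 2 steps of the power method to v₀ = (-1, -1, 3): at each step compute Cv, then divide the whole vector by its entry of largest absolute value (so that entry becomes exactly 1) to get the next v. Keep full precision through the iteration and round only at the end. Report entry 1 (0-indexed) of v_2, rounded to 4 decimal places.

Cv0 = (-3.00000, -4.00000, 8.00000); divide by 8.00000 → v1 = (-0.37500, -0.50000, 1.00000)
Cv1 = (-1.12500, -0.62500, 3.12500); divide by 3.12500 → v2 = (-0.36000, -0.20000, 1.00000)
Requested entry of v2: -5/25 = -0.2000

-0.2000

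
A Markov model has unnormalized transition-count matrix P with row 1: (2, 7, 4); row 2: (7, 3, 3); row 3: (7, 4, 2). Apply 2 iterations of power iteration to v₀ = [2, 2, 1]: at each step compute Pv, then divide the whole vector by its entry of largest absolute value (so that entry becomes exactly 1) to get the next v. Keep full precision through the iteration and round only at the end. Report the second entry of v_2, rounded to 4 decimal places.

0.9801

Pv0 = (22.00000, 23.00000, 24.00000); divide by 24.00000 → v1 = (0.91667, 0.95833, 1.00000)
Pv1 = (12.54167, 12.29167, 12.25000); divide by 12.54167 → v2 = (1.00000, 0.98007, 0.97674)
Requested entry of v2: 295/301 = 0.9801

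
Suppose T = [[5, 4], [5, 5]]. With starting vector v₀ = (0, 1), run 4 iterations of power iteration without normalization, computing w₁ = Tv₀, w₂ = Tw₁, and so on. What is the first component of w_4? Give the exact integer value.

w1 = Tv₀ = (5·0 + 4·1; 5·0 + 5·1) = (4, 5)
w2 = Tw1 = (5·4 + 4·5; 5·4 + 5·5) = (40, 45)
w3 = Tw2 = (380, 425)
w4 = Tw3 = (3600, 4025)
The requested component of w4 is 3600.

3600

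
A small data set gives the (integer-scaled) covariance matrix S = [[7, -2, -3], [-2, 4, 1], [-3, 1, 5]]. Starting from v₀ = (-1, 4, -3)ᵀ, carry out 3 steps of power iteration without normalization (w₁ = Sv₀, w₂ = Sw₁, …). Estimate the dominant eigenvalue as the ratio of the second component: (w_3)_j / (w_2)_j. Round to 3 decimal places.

w1 = Sv₀ = (-6, 15, -8)
w2 = Sw1 = (-48, 64, -7)
w3 = Sw2 = (-443, 345, 173)
Ratio at component: 345 / 64 = 5.391

5.391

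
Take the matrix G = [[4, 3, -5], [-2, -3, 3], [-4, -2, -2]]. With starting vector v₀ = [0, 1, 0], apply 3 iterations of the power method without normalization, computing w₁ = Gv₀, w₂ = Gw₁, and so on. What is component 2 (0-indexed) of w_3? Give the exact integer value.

-42

w1 = Gv₀ = (4·0 + 3·1 + (-5)·0; (-2)·0 + (-3)·1 + 3·0; (-4)·0 + (-2)·1 + (-2)·0) = (3, -3, -2)
w2 = Gw1 = (4·3 + 3·(-3) + (-5)·(-2); (-2)·3 + (-3)·(-3) + 3·(-2); (-4)·3 + (-2)·(-3) + (-2)·(-2)) = (13, -3, -2)
w3 = Gw2 = (53, -23, -42)
The requested component of w3 is -42.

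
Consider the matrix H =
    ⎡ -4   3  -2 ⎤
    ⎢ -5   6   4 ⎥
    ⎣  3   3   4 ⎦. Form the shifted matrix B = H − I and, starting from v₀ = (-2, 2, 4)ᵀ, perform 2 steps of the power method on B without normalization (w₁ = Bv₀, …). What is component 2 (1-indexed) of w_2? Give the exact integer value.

188

B = H − I has rows (-5, 3, -2); (-5, 5, 4); (3, 3, 3)
w1 = Bv₀ = ((-5)·(-2) + 3·2 + (-2)·4; (-5)·(-2) + 5·2 + 4·4; 3·(-2) + 3·2 + 3·4) = (8, 36, 12)
w2 = Bw1 = ((-5)·8 + 3·36 + (-2)·12; (-5)·8 + 5·36 + 4·12; 3·8 + 3·36 + 3·12) = (44, 188, 168)
Requested component of w2: 188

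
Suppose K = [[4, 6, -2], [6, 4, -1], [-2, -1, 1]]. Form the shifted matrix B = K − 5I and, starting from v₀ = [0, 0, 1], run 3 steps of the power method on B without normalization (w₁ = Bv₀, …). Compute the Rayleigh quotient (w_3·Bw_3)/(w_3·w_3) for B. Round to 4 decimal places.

-5.0119

B = K − 5I has rows (-1, 6, -2); (6, -1, -1); (-2, -1, -4)
w1 = Bv₀ = ((-1)·0 + 6·0 + (-2)·1; 6·0 + (-1)·0 + (-1)·1; (-2)·0 + (-1)·0 + (-4)·1) = (-2, -1, -4)
w2 = Bw1 = ((-1)·(-2) + 6·(-1) + (-2)·(-4); 6·(-2) + (-1)·(-1) + (-1)·(-4); (-2)·(-2) + (-1)·(-1) + (-4)·(-4)) = (4, -7, 21)
w3 = Bw2 = (-88, 10, -85)
Bw3 = (318, -453, 506)
w3·Bw3 = -75524; w3·w3 = 15069; μ ≈ -75524/15069 = -5.0119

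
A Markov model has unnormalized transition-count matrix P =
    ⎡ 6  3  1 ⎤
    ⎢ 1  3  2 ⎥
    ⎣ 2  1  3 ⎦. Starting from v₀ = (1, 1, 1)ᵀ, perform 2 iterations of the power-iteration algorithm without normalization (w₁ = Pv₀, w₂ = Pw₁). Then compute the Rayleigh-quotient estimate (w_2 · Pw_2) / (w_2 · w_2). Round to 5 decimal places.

w1 = Pv₀ = (6·1 + 3·1 + 1·1; 1·1 + 3·1 + 2·1; 2·1 + 1·1 + 3·1) = (10, 6, 6)
w2 = Pw1 = (6·10 + 3·6 + 1·6; 1·10 + 3·6 + 2·6; 2·10 + 1·6 + 3·6) = (84, 40, 44)
Pw2 = (668, 292, 340)
w2·Pw2 = 84·668 + 40·292 + 44·340 = 82752; w2·w2 = 84·84 + 40·40 + 44·44 = 10592
λ ≈ 82752/10592 = 7.81269

λ ≈ 7.81269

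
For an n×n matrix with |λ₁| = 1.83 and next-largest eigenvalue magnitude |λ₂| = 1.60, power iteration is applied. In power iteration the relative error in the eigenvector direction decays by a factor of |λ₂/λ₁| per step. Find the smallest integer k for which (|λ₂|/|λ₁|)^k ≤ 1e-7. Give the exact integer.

|λ₂/λ₁| = 1.60/1.83 = 0.87432
Need k ≥ ln(1e-7) / ln(0.87432) = -16.1181 / -0.1343 ≈ 120.005
Smallest integer k satisfying the bound: 121

121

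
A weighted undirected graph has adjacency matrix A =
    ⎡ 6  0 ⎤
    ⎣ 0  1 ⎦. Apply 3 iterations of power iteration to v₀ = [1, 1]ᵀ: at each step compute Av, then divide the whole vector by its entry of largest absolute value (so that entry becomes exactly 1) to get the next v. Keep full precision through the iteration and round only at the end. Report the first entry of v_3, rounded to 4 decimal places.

1.0000

Av0 = (6.00000, 1.00000); divide by 6.00000 → v1 = (1.00000, 0.16667)
Av1 = (6.00000, 0.16667); divide by 6.00000 → v2 = (1.00000, 0.02778)
Av2 = (6.00000, 0.02778); divide by 6.00000 → v3 = (1.00000, 0.00463)
Requested entry of v3: 216/216 = 1.0000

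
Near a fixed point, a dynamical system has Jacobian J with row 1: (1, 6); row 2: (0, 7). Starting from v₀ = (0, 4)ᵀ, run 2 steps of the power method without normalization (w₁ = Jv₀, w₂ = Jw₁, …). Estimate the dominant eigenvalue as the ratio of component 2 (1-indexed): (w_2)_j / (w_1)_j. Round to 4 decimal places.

λ ≈ 7.0000

w1 = Jv₀ = (24, 28)
w2 = Jw1 = (192, 196)
Ratio at component: 196 / 28 = 7.0000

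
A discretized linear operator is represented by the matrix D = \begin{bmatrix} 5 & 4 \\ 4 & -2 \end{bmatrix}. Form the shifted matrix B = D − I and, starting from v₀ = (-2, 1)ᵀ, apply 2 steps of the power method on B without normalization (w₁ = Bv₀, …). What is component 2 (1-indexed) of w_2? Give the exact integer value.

17

B = D − I has rows (4, 4); (4, -3)
w1 = Bv₀ = (-4, -11)
w2 = Bw1 = (-60, 17)
Requested component of w2: 17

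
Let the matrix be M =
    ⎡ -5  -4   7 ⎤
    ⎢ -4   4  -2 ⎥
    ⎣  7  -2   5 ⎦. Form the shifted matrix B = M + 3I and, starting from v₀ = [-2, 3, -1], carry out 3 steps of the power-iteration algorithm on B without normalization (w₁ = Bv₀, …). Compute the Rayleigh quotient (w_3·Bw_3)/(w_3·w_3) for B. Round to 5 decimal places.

13.64565

B = M + 3I has rows (-2, -4, 7); (-4, 7, -2); (7, -2, 8)
w1 = Bv₀ = ((-2)·(-2) + (-4)·3 + 7·(-1); (-4)·(-2) + 7·3 + (-2)·(-1); 7·(-2) + (-2)·3 + 8·(-1)) = (-15, 31, -28)
w2 = Bw1 = ((-2)·(-15) + (-4)·31 + 7·(-28); (-4)·(-15) + 7·31 + (-2)·(-28); 7·(-15) + (-2)·31 + 8·(-28)) = (-290, 333, -391)
w3 = Bw2 = (-3489, 4273, -5824)
Bw3 = (-50882, 55515, -79561)
w3·Bw3 = 878106157; w3·w3 = 64350626; μ ≈ 878106157/64350626 = 13.64565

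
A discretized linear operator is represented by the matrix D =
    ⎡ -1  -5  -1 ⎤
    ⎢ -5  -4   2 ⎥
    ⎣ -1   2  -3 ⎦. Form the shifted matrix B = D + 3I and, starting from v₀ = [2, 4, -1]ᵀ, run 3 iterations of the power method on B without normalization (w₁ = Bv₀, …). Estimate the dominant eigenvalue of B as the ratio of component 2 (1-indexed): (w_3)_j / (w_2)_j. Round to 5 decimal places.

μ ≈ -3.46602

B = D + 3I has rows (2, -5, -1); (-5, -1, 2); (-1, 2, 0)
w1 = Bv₀ = (2·2 + (-5)·4 + (-1)·(-1); (-5)·2 + (-1)·4 + 2·(-1); (-1)·2 + 2·4 + 0·(-1)) = (-15, -16, 6)
w2 = Bw1 = (2·(-15) + (-5)·(-16) + (-1)·6; (-5)·(-15) + (-1)·(-16) + 2·6; (-1)·(-15) + 2·(-16) + 0·6) = (44, 103, -17)
w3 = Bw2 = (-410, -357, 162)
Ratio: -357/103 = -3.46602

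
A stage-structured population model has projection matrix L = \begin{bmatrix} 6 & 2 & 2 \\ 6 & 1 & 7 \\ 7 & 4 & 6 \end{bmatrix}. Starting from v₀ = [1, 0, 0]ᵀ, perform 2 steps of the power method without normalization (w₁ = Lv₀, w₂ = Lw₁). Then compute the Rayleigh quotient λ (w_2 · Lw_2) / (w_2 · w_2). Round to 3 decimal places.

λ ≈ 13.235

w1 = Lv₀ = (6·1 + 2·0 + 2·0; 6·1 + 1·0 + 7·0; 7·1 + 4·0 + 6·0) = (6, 6, 7)
w2 = Lw1 = (6·6 + 2·6 + 2·7; 6·6 + 1·6 + 7·7; 7·6 + 4·6 + 6·7) = (62, 91, 108)
Lw2 = (770, 1219, 1446)
w2·Lw2 = 62·770 + 91·1219 + 108·1446 = 314837; w2·w2 = 62·62 + 91·91 + 108·108 = 23789
λ ≈ 314837/23789 = 13.235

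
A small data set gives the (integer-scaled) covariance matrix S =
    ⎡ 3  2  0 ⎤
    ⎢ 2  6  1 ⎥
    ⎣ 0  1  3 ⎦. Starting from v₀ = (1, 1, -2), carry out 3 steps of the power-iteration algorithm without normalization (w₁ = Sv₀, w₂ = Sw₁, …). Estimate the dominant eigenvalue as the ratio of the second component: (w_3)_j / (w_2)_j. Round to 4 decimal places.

7.0976

w1 = Sv₀ = (3·1 + 2·1 + 0·(-2); 2·1 + 6·1 + 1·(-2); 0·1 + 1·1 + 3·(-2)) = (5, 6, -5)
w2 = Sw1 = (3·5 + 2·6 + 0·(-5); 2·5 + 6·6 + 1·(-5); 0·5 + 1·6 + 3·(-5)) = (27, 41, -9)
w3 = Sw2 = (163, 291, 14)
Ratio at component: 291 / 41 = 7.0976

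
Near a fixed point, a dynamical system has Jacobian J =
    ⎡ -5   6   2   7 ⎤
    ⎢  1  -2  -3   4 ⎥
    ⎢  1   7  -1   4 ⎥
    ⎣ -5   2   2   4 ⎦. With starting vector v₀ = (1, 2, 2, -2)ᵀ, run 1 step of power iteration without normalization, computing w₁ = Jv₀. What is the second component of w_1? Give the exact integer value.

-17

w1 = Jv₀ = ((-5)·1 + 6·2 + 2·2 + 7·(-2); 1·1 + (-2)·2 + (-3)·2 + 4·(-2); 1·1 + 7·2 + (-1)·2 + 4·(-2); (-5)·1 + 2·2 + 2·2 + 4·(-2)) = (-3, -17, 5, -5)
The requested component of w1 is -17.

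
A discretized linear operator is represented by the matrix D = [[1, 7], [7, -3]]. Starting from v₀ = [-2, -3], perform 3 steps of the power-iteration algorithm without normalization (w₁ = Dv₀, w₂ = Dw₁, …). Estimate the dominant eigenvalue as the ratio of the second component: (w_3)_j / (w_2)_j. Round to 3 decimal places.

w1 = Dv₀ = (1·(-2) + 7·(-3); 7·(-2) + (-3)·(-3)) = (-23, -5)
w2 = Dw1 = (1·(-23) + 7·(-5); 7·(-23) + (-3)·(-5)) = (-58, -146)
w3 = Dw2 = (-1080, 32)
Ratio at component: 32 / -146 = -0.219

λ ≈ -0.219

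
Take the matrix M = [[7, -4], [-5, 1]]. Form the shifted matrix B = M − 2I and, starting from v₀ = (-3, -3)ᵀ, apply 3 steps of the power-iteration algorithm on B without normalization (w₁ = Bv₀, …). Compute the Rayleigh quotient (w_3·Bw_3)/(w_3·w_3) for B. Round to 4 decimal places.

B = M − 2I has rows (5, -4); (-5, -1)
w1 = Bv₀ = (-3, 18)
w2 = Bw1 = (-87, -3)
w3 = Bw2 = (-423, 438)
Bw3 = (-3867, 1677)
w3·Bw3 = 2370267; w3·w3 = 370773; μ ≈ 2370267/370773 = 6.3928

6.3928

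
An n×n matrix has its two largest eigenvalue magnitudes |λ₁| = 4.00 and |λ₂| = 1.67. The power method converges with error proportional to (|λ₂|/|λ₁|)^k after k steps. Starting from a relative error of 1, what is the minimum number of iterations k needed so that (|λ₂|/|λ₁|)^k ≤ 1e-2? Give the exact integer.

6

|λ₂/λ₁| = 1.67/4.00 = 0.41750
Need k ≥ ln(1e-2) / ln(0.41750) = -4.6052 / -0.8735 ≈ 5.272
Smallest integer k satisfying the bound: 6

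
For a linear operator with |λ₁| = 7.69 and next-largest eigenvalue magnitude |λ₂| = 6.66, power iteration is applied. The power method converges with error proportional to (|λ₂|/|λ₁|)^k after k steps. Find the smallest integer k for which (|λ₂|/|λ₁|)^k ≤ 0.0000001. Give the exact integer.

|λ₂/λ₁| = 6.66/7.69 = 0.86606
Need k ≥ ln(0.0000001) / ln(0.86606) = -16.1181 / -0.1438 ≈ 112.086
Smallest integer k satisfying the bound: 113

113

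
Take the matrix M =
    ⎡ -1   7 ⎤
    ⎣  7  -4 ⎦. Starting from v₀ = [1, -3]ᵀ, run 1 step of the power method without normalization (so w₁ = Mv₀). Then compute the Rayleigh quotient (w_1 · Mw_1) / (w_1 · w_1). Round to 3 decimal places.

w1 = Mv₀ = ((-1)·1 + 7·(-3); 7·1 + (-4)·(-3)) = (-22, 19)
Mw1 = (155, -230)
w1·Mw1 = (-22)·155 + 19·(-230) = -7780; w1·w1 = (-22)·(-22) + 19·19 = 845
λ ≈ -7780/845 = -9.207

λ ≈ -9.207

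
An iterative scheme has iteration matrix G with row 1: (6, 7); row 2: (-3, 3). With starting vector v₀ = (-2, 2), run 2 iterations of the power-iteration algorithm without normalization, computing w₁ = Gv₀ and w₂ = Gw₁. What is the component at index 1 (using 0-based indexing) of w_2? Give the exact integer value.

30

w1 = Gv₀ = (2, 12)
w2 = Gw1 = (96, 30)
The requested component of w2 is 30.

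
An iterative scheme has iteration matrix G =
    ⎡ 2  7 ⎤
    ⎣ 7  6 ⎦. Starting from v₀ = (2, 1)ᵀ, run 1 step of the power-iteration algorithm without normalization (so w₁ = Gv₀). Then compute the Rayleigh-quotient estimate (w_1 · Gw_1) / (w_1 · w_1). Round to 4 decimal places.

λ ≈ 10.9827

w1 = Gv₀ = (11, 20)
Gw1 = (162, 197)
w1·Gw1 = 11·162 + 20·197 = 5722; w1·w1 = 11·11 + 20·20 = 521
λ ≈ 5722/521 = 10.9827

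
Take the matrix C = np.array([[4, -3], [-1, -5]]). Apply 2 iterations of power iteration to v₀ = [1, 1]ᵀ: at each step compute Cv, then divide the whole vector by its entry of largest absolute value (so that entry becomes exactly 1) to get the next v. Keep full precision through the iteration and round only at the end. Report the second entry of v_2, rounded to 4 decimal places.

1.0000

Cv0 = (1.00000, -6.00000); divide by -6.00000 → v1 = (-0.16667, 1.00000)
Cv1 = (-3.66667, -4.83333); divide by -4.83333 → v2 = (0.75862, 1.00000)
Requested entry of v2: 29/29 = 1.0000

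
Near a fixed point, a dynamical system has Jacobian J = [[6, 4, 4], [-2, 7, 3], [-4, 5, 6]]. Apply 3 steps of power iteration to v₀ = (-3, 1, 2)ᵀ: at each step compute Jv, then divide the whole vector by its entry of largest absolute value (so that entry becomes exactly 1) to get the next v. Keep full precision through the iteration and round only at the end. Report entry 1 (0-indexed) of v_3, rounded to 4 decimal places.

Jv0 = (-6.00000, 19.00000, 29.00000); divide by 29.00000 → v1 = (-0.20690, 0.65517, 1.00000)
Jv1 = (5.37931, 8.00000, 10.10345); divide by 10.10345 → v2 = (0.53242, 0.79181, 1.00000)
Jv2 = (10.36177, 7.47782, 7.82935); divide by 10.36177 → v3 = (1.00000, 0.72167, 0.75560)
Requested entry of v3: 2191/3036 = 0.7217

0.7217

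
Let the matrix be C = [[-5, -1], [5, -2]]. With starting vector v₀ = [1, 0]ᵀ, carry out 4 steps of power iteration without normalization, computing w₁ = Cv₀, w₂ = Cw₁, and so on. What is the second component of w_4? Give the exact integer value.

-665

w1 = Cv₀ = ((-5)·1 + (-1)·0; 5·1 + (-2)·0) = (-5, 5)
w2 = Cw1 = ((-5)·(-5) + (-1)·5; 5·(-5) + (-2)·5) = (20, -35)
w3 = Cw2 = (-65, 170)
w4 = Cw3 = (155, -665)
The requested component of w4 is -665.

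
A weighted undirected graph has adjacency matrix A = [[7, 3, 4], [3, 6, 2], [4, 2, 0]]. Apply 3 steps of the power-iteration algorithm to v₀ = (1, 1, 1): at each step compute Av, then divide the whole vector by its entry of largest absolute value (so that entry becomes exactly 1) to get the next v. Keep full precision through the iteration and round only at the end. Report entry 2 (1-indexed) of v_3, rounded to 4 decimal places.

Av0 = (14.00000, 11.00000, 6.00000); divide by 14.00000 → v1 = (1.00000, 0.78571, 0.42857)
Av1 = (11.07143, 8.57143, 5.57143); divide by 11.07143 → v2 = (1.00000, 0.77419, 0.50323)
Av2 = (11.33548, 8.65161, 5.54839); divide by 11.33548 → v3 = (1.00000, 0.76323, 0.48947)
Requested entry of v3: 1341/1757 = 0.7632

0.7632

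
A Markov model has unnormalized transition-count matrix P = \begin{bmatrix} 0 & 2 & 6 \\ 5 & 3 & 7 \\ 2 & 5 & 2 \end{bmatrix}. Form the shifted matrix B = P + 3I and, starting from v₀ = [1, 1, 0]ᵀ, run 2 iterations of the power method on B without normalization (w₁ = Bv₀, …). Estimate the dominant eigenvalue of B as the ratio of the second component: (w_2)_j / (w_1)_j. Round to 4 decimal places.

μ ≈ 12.7273

B = P + 3I has rows (3, 2, 6); (5, 6, 7); (2, 5, 5)
w1 = Bv₀ = (3·1 + 2·1 + 6·0; 5·1 + 6·1 + 7·0; 2·1 + 5·1 + 5·0) = (5, 11, 7)
w2 = Bw1 = (3·5 + 2·11 + 6·7; 5·5 + 6·11 + 7·7; 2·5 + 5·11 + 5·7) = (79, 140, 100)
Ratio: 140/11 = 12.7273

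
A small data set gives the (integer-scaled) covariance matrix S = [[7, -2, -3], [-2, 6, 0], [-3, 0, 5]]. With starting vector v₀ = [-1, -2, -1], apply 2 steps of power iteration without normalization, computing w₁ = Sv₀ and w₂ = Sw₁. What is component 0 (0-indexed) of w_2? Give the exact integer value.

26

w1 = Sv₀ = (7·(-1) + (-2)·(-2) + (-3)·(-1); (-2)·(-1) + 6·(-2) + 0·(-1); (-3)·(-1) + 0·(-2) + 5·(-1)) = (0, -10, -2)
w2 = Sw1 = (7·0 + (-2)·(-10) + (-3)·(-2); (-2)·0 + 6·(-10) + 0·(-2); (-3)·0 + 0·(-10) + 5·(-2)) = (26, -60, -10)
The requested component of w2 is 26.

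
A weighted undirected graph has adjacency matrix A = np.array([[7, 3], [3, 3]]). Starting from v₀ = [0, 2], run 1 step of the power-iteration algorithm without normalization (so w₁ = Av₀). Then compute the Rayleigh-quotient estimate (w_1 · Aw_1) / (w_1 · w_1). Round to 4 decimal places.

w1 = Av₀ = (6, 6)
Aw1 = (60, 36)
w1·Aw1 = 6·60 + 6·36 = 576; w1·w1 = 6·6 + 6·6 = 72
λ ≈ 576/72 = 8.0000

λ ≈ 8.0000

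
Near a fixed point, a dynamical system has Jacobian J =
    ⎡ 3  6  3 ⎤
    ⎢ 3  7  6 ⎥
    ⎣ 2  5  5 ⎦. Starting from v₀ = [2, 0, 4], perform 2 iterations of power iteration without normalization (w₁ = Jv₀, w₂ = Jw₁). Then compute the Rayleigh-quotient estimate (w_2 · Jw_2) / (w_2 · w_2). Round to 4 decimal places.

w1 = Jv₀ = (18, 30, 24)
w2 = Jw1 = (306, 408, 306)
Jw2 = (4284, 5610, 4182)
w2·Jw2 = 306·4284 + 408·5610 + 306·4182 = 4879476; w2·w2 = 306·306 + 408·408 + 306·306 = 353736
λ ≈ 4879476/353736 = 13.7941

λ ≈ 13.7941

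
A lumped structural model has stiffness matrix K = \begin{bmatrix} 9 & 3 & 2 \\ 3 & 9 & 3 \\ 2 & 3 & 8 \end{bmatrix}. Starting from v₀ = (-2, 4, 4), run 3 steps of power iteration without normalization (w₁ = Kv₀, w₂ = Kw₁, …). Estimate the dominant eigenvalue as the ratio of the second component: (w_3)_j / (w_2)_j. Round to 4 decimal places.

13.0119

w1 = Kv₀ = (9·(-2) + 3·4 + 2·4; 3·(-2) + 9·4 + 3·4; 2·(-2) + 3·4 + 8·4) = (2, 42, 40)
w2 = Kw1 = (9·2 + 3·42 + 2·40; 3·2 + 9·42 + 3·40; 2·2 + 3·42 + 8·40) = (224, 504, 450)
w3 = Kw2 = (4428, 6558, 5560)
Ratio at component: 6558 / 504 = 13.0119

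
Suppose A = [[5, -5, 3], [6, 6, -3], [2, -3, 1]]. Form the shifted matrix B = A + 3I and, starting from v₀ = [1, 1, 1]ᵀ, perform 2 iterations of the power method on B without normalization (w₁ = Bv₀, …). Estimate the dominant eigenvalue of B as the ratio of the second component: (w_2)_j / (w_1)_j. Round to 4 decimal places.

B = A + 3I has rows (8, -5, 3); (6, 9, -3); (2, -3, 4)
w1 = Bv₀ = (8·1 + (-5)·1 + 3·1; 6·1 + 9·1 + (-3)·1; 2·1 + (-3)·1 + 4·1) = (6, 12, 3)
w2 = Bw1 = (8·6 + (-5)·12 + 3·3; 6·6 + 9·12 + (-3)·3; 2·6 + (-3)·12 + 4·3) = (-3, 135, -12)
Ratio: 135/12 = 11.2500

11.2500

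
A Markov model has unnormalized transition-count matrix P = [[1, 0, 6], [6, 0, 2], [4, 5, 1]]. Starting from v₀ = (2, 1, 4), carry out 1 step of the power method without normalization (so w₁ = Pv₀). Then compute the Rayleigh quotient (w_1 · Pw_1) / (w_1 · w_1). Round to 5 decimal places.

7.97436

w1 = Pv₀ = (1·2 + 0·1 + 6·4; 6·2 + 0·1 + 2·4; 4·2 + 5·1 + 1·4) = (26, 20, 17)
Pw1 = (128, 190, 221)
w1·Pw1 = 26·128 + 20·190 + 17·221 = 10885; w1·w1 = 26·26 + 20·20 + 17·17 = 1365
λ ≈ 10885/1365 = 7.97436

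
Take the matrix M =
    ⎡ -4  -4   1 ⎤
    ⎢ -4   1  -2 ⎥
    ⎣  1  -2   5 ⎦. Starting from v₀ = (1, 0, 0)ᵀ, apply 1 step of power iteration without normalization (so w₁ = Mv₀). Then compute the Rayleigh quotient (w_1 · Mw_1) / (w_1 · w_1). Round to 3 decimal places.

w1 = Mv₀ = ((-4)·1 + (-4)·0 + 1·0; (-4)·1 + 1·0 + (-2)·0; 1·1 + (-2)·0 + 5·0) = (-4, -4, 1)
Mw1 = (33, 10, 9)
w1·Mw1 = (-4)·33 + (-4)·10 + 1·9 = -163; w1·w1 = (-4)·(-4) + (-4)·(-4) + 1·1 = 33
λ ≈ -163/33 = -4.939

-4.939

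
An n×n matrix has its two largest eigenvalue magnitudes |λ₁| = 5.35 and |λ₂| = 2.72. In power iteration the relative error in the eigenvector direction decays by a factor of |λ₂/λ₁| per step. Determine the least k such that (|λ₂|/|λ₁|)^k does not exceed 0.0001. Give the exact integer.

14

|λ₂/λ₁| = 2.72/5.35 = 0.50841
Need k ≥ ln(0.0001) / ln(0.50841) = -9.2103 / -0.6765 ≈ 13.615
Smallest integer k satisfying the bound: 14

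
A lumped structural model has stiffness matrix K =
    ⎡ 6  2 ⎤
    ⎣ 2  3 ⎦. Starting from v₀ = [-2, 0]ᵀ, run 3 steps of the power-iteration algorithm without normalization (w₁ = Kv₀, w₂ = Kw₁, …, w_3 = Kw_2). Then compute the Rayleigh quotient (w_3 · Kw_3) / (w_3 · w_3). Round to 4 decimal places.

6.9993

w1 = Kv₀ = (6·(-2) + 2·0; 2·(-2) + 3·0) = (-12, -4)
w2 = Kw1 = (6·(-12) + 2·(-4); 2·(-12) + 3·(-4)) = (-80, -36)
w3 = Kw2 = (-552, -268)
Kw3 = (-3848, -1908)
w3·Kw3 = (-552)·(-3848) + (-268)·(-1908) = 2635440; w3·w3 = (-552)·(-552) + (-268)·(-268) = 376528
λ ≈ 2635440/376528 = 6.9993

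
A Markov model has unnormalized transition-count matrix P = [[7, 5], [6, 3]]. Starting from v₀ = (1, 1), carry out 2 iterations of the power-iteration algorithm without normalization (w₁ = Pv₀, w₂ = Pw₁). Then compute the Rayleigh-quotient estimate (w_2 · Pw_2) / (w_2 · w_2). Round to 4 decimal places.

λ ≈ 10.8302

w1 = Pv₀ = (7·1 + 5·1; 6·1 + 3·1) = (12, 9)
w2 = Pw1 = (7·12 + 5·9; 6·12 + 3·9) = (129, 99)
Pw2 = (1398, 1071)
w2·Pw2 = 129·1398 + 99·1071 = 286371; w2·w2 = 129·129 + 99·99 = 26442
λ ≈ 286371/26442 = 10.8302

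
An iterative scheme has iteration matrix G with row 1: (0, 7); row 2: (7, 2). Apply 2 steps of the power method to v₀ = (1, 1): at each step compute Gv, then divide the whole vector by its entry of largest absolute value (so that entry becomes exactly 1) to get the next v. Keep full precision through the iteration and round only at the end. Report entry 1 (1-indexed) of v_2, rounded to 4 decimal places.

Gv0 = (7.00000, 9.00000); divide by 9.00000 → v1 = (0.77778, 1.00000)
Gv1 = (7.00000, 7.44444); divide by 7.44444 → v2 = (0.94030, 1.00000)
Requested entry of v2: 63/67 = 0.9403

0.9403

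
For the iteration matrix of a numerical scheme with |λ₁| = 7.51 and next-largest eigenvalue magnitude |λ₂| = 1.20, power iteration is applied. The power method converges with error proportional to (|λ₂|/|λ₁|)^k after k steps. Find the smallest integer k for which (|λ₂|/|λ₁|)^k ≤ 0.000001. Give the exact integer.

|λ₂/λ₁| = 1.20/7.51 = 0.15979
Need k ≥ ln(0.000001) / ln(0.15979) = -13.8155 / -1.8339 ≈ 7.533
Smallest integer k satisfying the bound: 8

8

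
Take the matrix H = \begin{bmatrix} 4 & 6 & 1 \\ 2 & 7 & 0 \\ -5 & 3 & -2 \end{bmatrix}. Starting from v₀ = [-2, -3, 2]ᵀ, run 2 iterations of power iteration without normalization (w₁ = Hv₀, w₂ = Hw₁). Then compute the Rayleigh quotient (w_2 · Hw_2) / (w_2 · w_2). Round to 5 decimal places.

w1 = Hv₀ = (4·(-2) + 6·(-3) + 1·2; 2·(-2) + 7·(-3) + 0·2; (-5)·(-2) + 3·(-3) + (-2)·2) = (-24, -25, -3)
w2 = Hw1 = (4·(-24) + 6·(-25) + 1·(-3); 2·(-24) + 7·(-25) + 0·(-3); (-5)·(-24) + 3·(-25) + (-2)·(-3)) = (-249, -223, 51)
Hw2 = (-2283, -2059, 474)
w2·Hw2 = (-249)·(-2283) + (-223)·(-2059) + 51·474 = 1051798; w2·w2 = (-249)·(-249) + (-223)·(-223) + 51·51 = 114331
λ ≈ 1051798/114331 = 9.19959

λ ≈ 9.19959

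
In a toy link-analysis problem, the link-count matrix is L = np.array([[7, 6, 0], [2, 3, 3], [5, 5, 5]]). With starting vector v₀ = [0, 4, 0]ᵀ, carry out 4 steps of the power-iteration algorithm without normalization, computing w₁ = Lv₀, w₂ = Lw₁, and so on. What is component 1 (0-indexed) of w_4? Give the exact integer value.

20304

w1 = Lv₀ = (24, 12, 20)
w2 = Lw1 = (240, 144, 280)
w3 = Lw2 = (2544, 1752, 3320)
w4 = Lw3 = (28320, 20304, 38080)
The requested component of w4 is 20304.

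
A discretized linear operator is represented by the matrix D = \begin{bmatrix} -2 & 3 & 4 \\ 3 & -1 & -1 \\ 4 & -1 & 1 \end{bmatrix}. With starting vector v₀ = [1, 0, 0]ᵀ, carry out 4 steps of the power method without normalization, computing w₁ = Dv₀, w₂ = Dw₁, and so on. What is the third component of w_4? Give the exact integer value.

-485

w1 = Dv₀ = (-2, 3, 4)
w2 = Dw1 = (29, -13, -7)
w3 = Dw2 = (-125, 107, 122)
w4 = Dw3 = (1059, -604, -485)
The requested component of w4 is -485.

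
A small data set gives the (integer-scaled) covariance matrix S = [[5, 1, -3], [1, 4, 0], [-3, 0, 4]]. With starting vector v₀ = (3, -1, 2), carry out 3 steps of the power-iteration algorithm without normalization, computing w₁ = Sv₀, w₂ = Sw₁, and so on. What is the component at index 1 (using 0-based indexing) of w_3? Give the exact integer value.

58

w1 = Sv₀ = (8, -1, -1)
w2 = Sw1 = (42, 4, -28)
w3 = Sw2 = (298, 58, -238)
The requested component of w3 is 58.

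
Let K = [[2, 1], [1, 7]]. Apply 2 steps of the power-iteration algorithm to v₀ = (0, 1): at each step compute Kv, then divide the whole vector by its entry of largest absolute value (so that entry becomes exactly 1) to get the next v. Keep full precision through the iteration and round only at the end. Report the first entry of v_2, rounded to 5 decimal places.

Kv0 = (1.000000, 7.000000); divide by 7.000000 → v1 = (0.142857, 1.000000)
Kv1 = (1.285714, 7.142857); divide by 7.142857 → v2 = (0.180000, 1.000000)
Requested entry of v2: 9/50 = 0.18000

0.18000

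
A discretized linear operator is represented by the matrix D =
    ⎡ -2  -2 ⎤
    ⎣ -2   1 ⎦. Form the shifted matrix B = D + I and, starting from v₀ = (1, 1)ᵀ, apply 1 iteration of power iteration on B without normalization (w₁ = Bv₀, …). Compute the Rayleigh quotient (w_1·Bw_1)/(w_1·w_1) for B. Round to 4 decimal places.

B = D + I has rows (-1, -2); (-2, 2)
w1 = Bv₀ = ((-1)·1 + (-2)·1; (-2)·1 + 2·1) = (-3, 0)
Bw1 = (3, 6)
w1·Bw1 = -9; w1·w1 = 9; μ ≈ -9/9 = -1.0000

-1.0000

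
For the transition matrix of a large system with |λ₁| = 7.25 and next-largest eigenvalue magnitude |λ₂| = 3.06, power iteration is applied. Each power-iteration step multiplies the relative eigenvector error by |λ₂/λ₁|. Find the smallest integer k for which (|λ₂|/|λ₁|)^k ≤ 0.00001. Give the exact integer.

|λ₂/λ₁| = 3.06/7.25 = 0.42207
Need k ≥ ln(0.00001) / ln(0.42207) = -11.5129 / -0.8626 ≈ 13.347
Smallest integer k satisfying the bound: 14

14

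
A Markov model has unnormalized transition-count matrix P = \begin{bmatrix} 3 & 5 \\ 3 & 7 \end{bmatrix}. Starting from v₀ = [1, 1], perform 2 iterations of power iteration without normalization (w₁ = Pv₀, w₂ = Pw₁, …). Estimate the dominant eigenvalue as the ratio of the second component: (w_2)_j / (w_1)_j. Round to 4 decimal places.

w1 = Pv₀ = (8, 10)
w2 = Pw1 = (74, 94)
Ratio at component: 94 / 10 = 9.4000

λ ≈ 9.4000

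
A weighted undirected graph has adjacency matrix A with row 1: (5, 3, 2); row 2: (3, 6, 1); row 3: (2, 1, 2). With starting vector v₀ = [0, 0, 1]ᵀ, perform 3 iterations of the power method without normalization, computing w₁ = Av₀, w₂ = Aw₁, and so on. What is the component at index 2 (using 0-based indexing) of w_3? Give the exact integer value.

w1 = Av₀ = (5·0 + 3·0 + 2·1; 3·0 + 6·0 + 1·1; 2·0 + 1·0 + 2·1) = (2, 1, 2)
w2 = Aw1 = (5·2 + 3·1 + 2·2; 3·2 + 6·1 + 1·2; 2·2 + 1·1 + 2·2) = (17, 14, 9)
w3 = Aw2 = (145, 144, 66)
The requested component of w3 is 66.

66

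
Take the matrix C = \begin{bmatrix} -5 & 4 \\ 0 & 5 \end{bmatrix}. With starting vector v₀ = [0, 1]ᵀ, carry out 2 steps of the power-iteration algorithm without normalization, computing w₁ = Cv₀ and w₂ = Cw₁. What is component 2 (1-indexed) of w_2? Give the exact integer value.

25

w1 = Cv₀ = ((-5)·0 + 4·1; 0·0 + 5·1) = (4, 5)
w2 = Cw1 = ((-5)·4 + 4·5; 0·4 + 5·5) = (0, 25)
The requested component of w2 is 25.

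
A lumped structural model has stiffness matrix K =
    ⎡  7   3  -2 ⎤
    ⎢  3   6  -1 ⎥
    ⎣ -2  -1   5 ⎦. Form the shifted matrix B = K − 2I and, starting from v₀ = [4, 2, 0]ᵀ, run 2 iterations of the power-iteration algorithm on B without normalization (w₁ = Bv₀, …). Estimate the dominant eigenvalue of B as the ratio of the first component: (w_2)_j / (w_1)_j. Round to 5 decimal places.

μ ≈ 8.07692

B = K − 2I has rows (5, 3, -2); (3, 4, -1); (-2, -1, 3)
w1 = Bv₀ = (26, 20, -10)
w2 = Bw1 = (210, 168, -102)
Ratio: 210/26 = 8.07692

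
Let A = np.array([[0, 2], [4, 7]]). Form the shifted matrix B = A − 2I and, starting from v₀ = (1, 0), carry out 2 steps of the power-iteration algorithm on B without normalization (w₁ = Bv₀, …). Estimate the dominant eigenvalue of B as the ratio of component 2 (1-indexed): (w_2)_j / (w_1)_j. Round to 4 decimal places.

3.0000

B = A − 2I has rows (-2, 2); (4, 5)
w1 = Bv₀ = ((-2)·1 + 2·0; 4·1 + 5·0) = (-2, 4)
w2 = Bw1 = ((-2)·(-2) + 2·4; 4·(-2) + 5·4) = (12, 12)
Ratio: 12/4 = 3.0000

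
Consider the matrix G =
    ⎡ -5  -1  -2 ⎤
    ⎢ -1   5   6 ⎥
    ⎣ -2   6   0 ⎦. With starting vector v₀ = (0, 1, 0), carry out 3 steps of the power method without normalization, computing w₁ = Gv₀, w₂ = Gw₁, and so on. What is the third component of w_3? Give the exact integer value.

396

w1 = Gv₀ = ((-5)·0 + (-1)·1 + (-2)·0; (-1)·0 + 5·1 + 6·0; (-2)·0 + 6·1 + 0·0) = (-1, 5, 6)
w2 = Gw1 = ((-5)·(-1) + (-1)·5 + (-2)·6; (-1)·(-1) + 5·5 + 6·6; (-2)·(-1) + 6·5 + 0·6) = (-12, 62, 32)
w3 = Gw2 = (-66, 514, 396)
The requested component of w3 is 396.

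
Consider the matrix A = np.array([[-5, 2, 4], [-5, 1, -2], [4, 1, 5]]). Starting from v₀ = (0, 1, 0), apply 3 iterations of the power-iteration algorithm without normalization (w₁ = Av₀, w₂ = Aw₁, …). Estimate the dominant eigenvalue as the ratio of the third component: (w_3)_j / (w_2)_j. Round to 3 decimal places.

w1 = Av₀ = ((-5)·0 + 2·1 + 4·0; (-5)·0 + 1·1 + (-2)·0; 4·0 + 1·1 + 5·0) = (2, 1, 1)
w2 = Aw1 = ((-5)·2 + 2·1 + 4·1; (-5)·2 + 1·1 + (-2)·1; 4·2 + 1·1 + 5·1) = (-4, -11, 14)
w3 = Aw2 = (54, -19, 43)
Ratio at component: 43 / 14 = 3.071

λ ≈ 3.071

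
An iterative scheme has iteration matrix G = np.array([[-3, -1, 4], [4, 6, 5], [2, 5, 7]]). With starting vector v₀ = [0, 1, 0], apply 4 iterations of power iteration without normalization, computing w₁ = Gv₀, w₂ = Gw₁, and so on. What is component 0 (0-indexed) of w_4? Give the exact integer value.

1883

w1 = Gv₀ = ((-3)·0 + (-1)·1 + 4·0; 4·0 + 6·1 + 5·0; 2·0 + 5·1 + 7·0) = (-1, 6, 5)
w2 = Gw1 = ((-3)·(-1) + (-1)·6 + 4·5; 4·(-1) + 6·6 + 5·5; 2·(-1) + 5·6 + 7·5) = (17, 57, 63)
w3 = Gw2 = (144, 725, 760)
w4 = Gw3 = (1883, 8726, 9233)
The requested component of w4 is 1883.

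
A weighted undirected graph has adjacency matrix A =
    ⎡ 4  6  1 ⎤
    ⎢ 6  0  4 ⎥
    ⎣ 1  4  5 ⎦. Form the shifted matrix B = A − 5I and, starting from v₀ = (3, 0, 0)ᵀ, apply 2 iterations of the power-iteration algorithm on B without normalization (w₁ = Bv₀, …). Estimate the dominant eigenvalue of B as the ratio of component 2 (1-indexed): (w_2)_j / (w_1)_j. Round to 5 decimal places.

μ ≈ -5.33333

B = A − 5I has rows (-1, 6, 1); (6, -5, 4); (1, 4, 0)
w1 = Bv₀ = (-3, 18, 3)
w2 = Bw1 = (114, -96, 69)
Ratio: -96/18 = -5.33333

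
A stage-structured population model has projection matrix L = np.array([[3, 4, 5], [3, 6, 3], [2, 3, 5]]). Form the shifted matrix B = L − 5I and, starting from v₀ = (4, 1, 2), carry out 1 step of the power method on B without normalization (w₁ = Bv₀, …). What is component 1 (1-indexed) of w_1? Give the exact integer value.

B = L − 5I has rows (-2, 4, 5); (3, 1, 3); (2, 3, 0)
w1 = Bv₀ = ((-2)·4 + 4·1 + 5·2; 3·4 + 1·1 + 3·2; 2·4 + 3·1 + 0·2) = (6, 19, 11)
Requested component of w1: 6

6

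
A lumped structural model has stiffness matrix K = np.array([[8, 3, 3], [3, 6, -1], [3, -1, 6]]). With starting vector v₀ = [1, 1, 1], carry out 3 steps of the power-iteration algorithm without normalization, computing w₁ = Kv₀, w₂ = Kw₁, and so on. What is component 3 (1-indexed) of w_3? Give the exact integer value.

890

w1 = Kv₀ = (14, 8, 8)
w2 = Kw1 = (160, 82, 82)
w3 = Kw2 = (1772, 890, 890)
The requested component of w3 is 890.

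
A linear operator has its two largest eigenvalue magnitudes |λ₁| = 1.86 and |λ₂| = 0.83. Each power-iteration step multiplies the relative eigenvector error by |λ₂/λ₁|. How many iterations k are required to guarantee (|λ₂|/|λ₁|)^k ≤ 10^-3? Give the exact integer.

|λ₂/λ₁| = 0.83/1.86 = 0.44624
Need k ≥ ln(10^-3) / ln(0.44624) = -6.9078 / -0.8069 ≈ 8.561
Smallest integer k satisfying the bound: 9

9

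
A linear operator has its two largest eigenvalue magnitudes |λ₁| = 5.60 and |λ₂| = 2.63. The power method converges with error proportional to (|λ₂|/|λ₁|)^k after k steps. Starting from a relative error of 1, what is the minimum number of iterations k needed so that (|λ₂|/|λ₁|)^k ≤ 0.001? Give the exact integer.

|λ₂/λ₁| = 2.63/5.60 = 0.46964
Need k ≥ ln(0.001) / ln(0.46964) = -6.9078 / -0.7558 ≈ 9.140
Smallest integer k satisfying the bound: 10

10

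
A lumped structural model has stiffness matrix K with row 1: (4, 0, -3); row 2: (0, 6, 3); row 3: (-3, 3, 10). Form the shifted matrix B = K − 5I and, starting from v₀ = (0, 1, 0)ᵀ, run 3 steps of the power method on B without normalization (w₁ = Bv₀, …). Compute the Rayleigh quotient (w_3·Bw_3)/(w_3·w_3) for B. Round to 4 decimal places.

B = K − 5I has rows (-1, 0, -3); (0, 1, 3); (-3, 3, 5)
w1 = Bv₀ = ((-1)·0 + 0·1 + (-3)·0; 0·0 + 1·1 + 3·0; (-3)·0 + 3·1 + 5·0) = (0, 1, 3)
w2 = Bw1 = ((-1)·0 + 0·1 + (-3)·3; 0·0 + 1·1 + 3·3; (-3)·0 + 3·1 + 5·3) = (-9, 10, 18)
w3 = Bw2 = (-45, 64, 147)
Bw3 = (-396, 505, 1062)
w3·Bw3 = 206254; w3·w3 = 27730; μ ≈ 206254/27730 = 7.4379

μ ≈ 7.4379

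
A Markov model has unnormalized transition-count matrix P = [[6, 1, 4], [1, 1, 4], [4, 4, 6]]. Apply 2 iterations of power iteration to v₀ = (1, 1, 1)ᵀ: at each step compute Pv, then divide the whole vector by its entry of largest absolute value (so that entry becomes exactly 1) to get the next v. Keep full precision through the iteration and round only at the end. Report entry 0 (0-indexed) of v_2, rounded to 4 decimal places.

0.8421

Pv0 = (11.00000, 6.00000, 14.00000); divide by 14.00000 → v1 = (0.78571, 0.42857, 1.00000)
Pv1 = (9.14286, 5.21429, 10.85714); divide by 10.85714 → v2 = (0.84211, 0.48026, 1.00000)
Requested entry of v2: 128/152 = 0.8421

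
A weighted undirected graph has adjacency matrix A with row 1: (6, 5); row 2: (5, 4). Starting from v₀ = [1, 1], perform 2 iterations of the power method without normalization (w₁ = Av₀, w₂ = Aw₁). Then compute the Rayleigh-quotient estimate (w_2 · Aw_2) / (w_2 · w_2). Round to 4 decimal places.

w1 = Av₀ = (6·1 + 5·1; 5·1 + 4·1) = (11, 9)
w2 = Aw1 = (6·11 + 5·9; 5·11 + 4·9) = (111, 91)
Aw2 = (1121, 919)
w2·Aw2 = 111·1121 + 91·919 = 208060; w2·w2 = 111·111 + 91·91 = 20602
λ ≈ 208060/20602 = 10.0990

λ ≈ 10.0990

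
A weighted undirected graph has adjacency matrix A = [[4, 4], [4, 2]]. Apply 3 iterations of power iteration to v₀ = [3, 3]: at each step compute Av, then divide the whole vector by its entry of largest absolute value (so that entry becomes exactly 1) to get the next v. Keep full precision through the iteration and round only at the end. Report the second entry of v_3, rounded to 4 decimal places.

0.7800

Av0 = (24.00000, 18.00000); divide by 24.00000 → v1 = (1.00000, 0.75000)
Av1 = (7.00000, 5.50000); divide by 7.00000 → v2 = (1.00000, 0.78571)
Av2 = (7.14286, 5.57143); divide by 7.14286 → v3 = (1.00000, 0.78000)
Requested entry of v3: 936/1200 = 0.7800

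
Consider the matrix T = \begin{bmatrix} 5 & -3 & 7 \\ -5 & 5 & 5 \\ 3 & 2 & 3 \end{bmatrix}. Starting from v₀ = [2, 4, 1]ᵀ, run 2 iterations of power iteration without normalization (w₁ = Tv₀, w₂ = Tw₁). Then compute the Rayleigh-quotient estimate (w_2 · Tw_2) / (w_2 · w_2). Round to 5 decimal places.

6.62204

w1 = Tv₀ = (5·2 + (-3)·4 + 7·1; (-5)·2 + 5·4 + 5·1; 3·2 + 2·4 + 3·1) = (5, 15, 17)
w2 = Tw1 = (5·5 + (-3)·15 + 7·17; (-5)·5 + 5·15 + 5·17; 3·5 + 2·15 + 3·17) = (99, 135, 96)
Tw2 = (762, 660, 855)
w2·Tw2 = 99·762 + 135·660 + 96·855 = 246618; w2·w2 = 99·99 + 135·135 + 96·96 = 37242
λ ≈ 246618/37242 = 6.62204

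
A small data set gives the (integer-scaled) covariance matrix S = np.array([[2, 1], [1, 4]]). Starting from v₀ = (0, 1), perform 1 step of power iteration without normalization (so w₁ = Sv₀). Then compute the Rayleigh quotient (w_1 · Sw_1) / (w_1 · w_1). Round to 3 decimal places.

4.353

w1 = Sv₀ = (2·0 + 1·1; 1·0 + 4·1) = (1, 4)
Sw1 = (6, 17)
w1·Sw1 = 1·6 + 4·17 = 74; w1·w1 = 1·1 + 4·4 = 17
λ ≈ 74/17 = 4.353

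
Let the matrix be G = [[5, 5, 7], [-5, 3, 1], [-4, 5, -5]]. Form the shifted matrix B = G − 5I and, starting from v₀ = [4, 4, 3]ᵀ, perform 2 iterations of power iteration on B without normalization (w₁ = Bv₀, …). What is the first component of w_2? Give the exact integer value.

B = G − 5I has rows (0, 5, 7); (-5, -2, 1); (-4, 5, -10)
w1 = Bv₀ = (0·4 + 5·4 + 7·3; (-5)·4 + (-2)·4 + 1·3; (-4)·4 + 5·4 + (-10)·3) = (41, -25, -26)
w2 = Bw1 = (0·41 + 5·(-25) + 7·(-26); (-5)·41 + (-2)·(-25) + 1·(-26); (-4)·41 + 5·(-25) + (-10)·(-26)) = (-307, -181, -29)
Requested component of w2: -307

-307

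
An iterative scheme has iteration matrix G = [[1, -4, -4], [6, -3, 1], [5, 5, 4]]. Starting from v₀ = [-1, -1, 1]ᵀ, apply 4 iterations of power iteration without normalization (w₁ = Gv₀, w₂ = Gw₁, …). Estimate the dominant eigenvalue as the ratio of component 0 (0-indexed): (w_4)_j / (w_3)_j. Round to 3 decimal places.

-1.540

w1 = Gv₀ = (-1, -2, -6)
w2 = Gw1 = (31, -6, -39)
w3 = Gw2 = (211, 165, -31)
w4 = Gw3 = (-325, 740, 1756)
Ratio at component: -325 / 211 = -1.540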